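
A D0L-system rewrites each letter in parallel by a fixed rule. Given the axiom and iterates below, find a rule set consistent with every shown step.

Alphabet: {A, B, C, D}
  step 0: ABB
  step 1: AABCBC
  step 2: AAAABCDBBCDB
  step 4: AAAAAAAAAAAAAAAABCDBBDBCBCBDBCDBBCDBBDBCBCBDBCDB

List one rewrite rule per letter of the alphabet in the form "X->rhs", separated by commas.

  step 1 ⇒ step 2: AABCBC ⇒ AA·AA·BC·DB·BC·DB
    A ↦ AA
    B ↦ BC
    C ↦ DB
    D ↦ BD  (constrained at step 2)

A->AA, B->BC, C->DB, D->BD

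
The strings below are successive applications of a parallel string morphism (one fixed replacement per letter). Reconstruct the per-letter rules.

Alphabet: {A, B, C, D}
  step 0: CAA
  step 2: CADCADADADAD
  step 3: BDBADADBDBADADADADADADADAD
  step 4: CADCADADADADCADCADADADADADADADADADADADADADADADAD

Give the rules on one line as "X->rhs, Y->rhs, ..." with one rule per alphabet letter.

  step 3 ⇒ step 4: BDBADADBDBADADADADADADADAD ⇒ C·AD·C·AD·AD·AD·AD·C·AD·C·AD·AD·AD·AD·AD·AD·AD·AD·AD·AD·AD·AD·AD·AD·AD·AD
    A ↦ AD
    B ↦ C
    D ↦ AD
  step 2 ⇒ step 3: CADCADADADAD ⇒ BDB·AD·AD·BDB·AD·AD·AD·AD·AD·AD·AD·AD
    C ↦ BDB

A->AD, B->C, C->BDB, D->AD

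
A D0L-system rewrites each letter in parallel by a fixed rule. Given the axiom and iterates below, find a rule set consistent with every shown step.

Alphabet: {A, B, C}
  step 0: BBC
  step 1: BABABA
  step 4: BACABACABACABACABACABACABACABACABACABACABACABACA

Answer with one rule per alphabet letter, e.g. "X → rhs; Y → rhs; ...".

  step 0 ⇒ step 1: BBC ⇒ BA·BA·BA
    B ↦ BA
    C ↦ BA
    A ↦ CA  (constrained at step 1)

A->CA, B->BA, C->BA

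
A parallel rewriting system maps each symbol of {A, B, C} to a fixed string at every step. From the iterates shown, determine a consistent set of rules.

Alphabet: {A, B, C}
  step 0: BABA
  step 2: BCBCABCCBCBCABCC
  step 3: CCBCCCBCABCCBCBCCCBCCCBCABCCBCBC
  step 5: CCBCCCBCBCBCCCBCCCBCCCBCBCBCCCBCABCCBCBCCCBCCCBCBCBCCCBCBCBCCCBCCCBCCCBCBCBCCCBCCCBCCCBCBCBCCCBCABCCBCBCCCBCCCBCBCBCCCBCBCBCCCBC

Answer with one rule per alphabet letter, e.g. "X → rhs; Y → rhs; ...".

  step 2 ⇒ step 3: BCBCABCCBCBCABCC ⇒ CC·BC·CC·BC·AB·CC·BC·BC·CC·BC·CC·BC·AB·CC·BC·BC
    A ↦ AB
    B ↦ CC
    C ↦ BC

A->AB, B->CC, C->BC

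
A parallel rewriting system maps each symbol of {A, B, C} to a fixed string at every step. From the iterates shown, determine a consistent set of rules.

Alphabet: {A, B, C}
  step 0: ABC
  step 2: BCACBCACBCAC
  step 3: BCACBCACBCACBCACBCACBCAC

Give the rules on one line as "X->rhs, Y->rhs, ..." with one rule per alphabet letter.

A->BC, B->BC, C->AC

  step 2 ⇒ step 3: BCACBCACBCAC ⇒ BC·AC·BC·AC·BC·AC·BC·AC·BC·AC·BC·AC
    A ↦ BC
    B ↦ BC
    C ↦ AC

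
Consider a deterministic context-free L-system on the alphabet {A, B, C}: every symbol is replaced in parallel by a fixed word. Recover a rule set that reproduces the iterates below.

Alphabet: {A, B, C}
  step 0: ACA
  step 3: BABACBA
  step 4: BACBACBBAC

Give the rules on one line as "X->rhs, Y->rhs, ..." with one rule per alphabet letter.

A->C, B->BA, C->B

  step 3 ⇒ step 4: BABACBA ⇒ BA·C·BA·C·B·BA·C
    A ↦ C
    B ↦ BA
    C ↦ B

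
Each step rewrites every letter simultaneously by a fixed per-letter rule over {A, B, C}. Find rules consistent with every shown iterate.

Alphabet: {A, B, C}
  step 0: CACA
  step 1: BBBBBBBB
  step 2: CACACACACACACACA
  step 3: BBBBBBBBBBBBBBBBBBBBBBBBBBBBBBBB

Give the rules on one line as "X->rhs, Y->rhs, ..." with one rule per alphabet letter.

  step 2 ⇒ step 3: CACACACACACACACA ⇒ B·BBB·B·BBB·B·BBB·B·BBB·B·BBB·B·BBB·B·BBB·B·BBB
    A ↦ BBB
    C ↦ B
  step 1 ⇒ step 2: BBBBBBBB ⇒ CA·CA·CA·CA·CA·CA·CA·CA
    B ↦ CA

A->BBB, B->CA, C->B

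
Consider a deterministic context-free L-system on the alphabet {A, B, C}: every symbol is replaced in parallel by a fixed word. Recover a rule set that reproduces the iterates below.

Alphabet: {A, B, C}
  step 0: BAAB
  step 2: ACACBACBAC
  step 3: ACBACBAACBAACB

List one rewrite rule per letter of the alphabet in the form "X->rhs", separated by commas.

  step 2 ⇒ step 3: ACACBACBAC ⇒ AC·B·AC·B·A·AC·B·A·AC·B
    A ↦ AC
    B ↦ A
    C ↦ B

A->AC, B->A, C->B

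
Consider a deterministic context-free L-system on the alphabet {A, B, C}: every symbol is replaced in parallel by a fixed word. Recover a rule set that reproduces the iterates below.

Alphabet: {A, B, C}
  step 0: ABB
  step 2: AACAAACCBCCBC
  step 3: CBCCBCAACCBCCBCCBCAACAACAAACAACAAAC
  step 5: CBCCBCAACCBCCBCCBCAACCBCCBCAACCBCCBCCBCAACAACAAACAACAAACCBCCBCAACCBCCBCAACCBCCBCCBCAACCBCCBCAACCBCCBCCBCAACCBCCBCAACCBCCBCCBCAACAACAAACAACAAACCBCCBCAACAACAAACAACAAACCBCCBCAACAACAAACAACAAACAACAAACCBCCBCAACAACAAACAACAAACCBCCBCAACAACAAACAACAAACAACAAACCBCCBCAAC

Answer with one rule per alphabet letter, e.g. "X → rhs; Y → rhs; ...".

A->CBC, B->A, C->AAC

  step 2 ⇒ step 3: AACAAACCBCCBC ⇒ CBC·CBC·AAC·CBC·CBC·CBC·AAC·AAC·A·AAC·AAC·A·AAC
    A ↦ CBC
    B ↦ A
    C ↦ AAC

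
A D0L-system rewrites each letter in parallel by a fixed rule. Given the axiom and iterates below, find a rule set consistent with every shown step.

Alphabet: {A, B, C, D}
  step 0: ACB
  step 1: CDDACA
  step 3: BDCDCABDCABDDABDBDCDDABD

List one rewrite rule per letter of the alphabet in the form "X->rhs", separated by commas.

  step 0 ⇒ step 1: ACB ⇒ CD·DA·CA
    A ↦ CD
    B ↦ CA
    C ↦ DA
    D ↦ BD  (constrained at step 1)

A->CD, B->CA, C->DA, D->BD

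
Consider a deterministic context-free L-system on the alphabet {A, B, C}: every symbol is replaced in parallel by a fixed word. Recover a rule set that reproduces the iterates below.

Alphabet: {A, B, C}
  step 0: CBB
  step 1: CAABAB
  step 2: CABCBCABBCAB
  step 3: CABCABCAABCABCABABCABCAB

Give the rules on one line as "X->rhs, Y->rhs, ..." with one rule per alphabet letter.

  step 2 ⇒ step 3: CABCBCABBCAB ⇒ CA·BC·AB·CA·AB·CA·BC·AB·AB·CA·BC·AB
    A ↦ BC
    B ↦ AB
    C ↦ CA

A->BC, B->AB, C->CA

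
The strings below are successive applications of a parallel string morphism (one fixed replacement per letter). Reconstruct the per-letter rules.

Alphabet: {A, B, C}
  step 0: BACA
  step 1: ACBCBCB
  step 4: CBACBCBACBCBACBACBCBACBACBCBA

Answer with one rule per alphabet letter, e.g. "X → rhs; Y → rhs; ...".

  step 0 ⇒ step 1: BACA ⇒ A·CB·CB·CB
    A ↦ CB
    B ↦ A
    C ↦ CB

A->CB, B->A, C->CB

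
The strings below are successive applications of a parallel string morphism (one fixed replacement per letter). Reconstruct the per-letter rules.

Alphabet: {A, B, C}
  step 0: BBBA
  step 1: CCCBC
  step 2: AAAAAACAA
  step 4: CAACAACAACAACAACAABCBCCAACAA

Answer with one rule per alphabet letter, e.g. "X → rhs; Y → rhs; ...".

A->BC, B->C, C->AA

  step 1 ⇒ step 2: CCCBC ⇒ AA·AA·AA·C·AA
    B ↦ C
    C ↦ AA
  step 0 ⇒ step 1: BBBA ⇒ C·C·C·BC
    A ↦ BC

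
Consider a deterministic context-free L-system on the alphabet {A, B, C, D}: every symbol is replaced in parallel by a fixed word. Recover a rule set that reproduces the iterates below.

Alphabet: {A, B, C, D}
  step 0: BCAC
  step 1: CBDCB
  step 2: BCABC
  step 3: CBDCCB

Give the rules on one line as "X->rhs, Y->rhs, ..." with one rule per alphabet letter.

A->DC, B->C, C->B, D->A

  step 2 ⇒ step 3: BCABC ⇒ C·B·DC·C·B
    A ↦ DC
    B ↦ C
    C ↦ B
  step 1 ⇒ step 2: CBDCB ⇒ B·C·A·B·C
    D ↦ A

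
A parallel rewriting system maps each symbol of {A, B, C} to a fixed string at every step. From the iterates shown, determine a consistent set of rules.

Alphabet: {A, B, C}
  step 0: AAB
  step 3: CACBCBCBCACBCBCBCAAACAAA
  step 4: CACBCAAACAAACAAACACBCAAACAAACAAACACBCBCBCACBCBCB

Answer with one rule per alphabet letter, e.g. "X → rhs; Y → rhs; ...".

  step 3 ⇒ step 4: CACBCBCBCACBCBCBCAAACAAA ⇒ CA·CB·CA·AA·CA·AA·CA·AA·CA·CB·CA·AA·CA·AA·CA·AA·CA·CB·CB·CB·CA·CB·CB·CB
    A ↦ CB
    B ↦ AA
    C ↦ CA

A->CB, B->AA, C->CA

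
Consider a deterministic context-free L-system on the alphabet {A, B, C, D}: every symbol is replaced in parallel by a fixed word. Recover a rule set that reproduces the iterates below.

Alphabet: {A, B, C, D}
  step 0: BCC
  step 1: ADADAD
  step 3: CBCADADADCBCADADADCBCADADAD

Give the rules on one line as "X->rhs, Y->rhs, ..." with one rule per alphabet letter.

  step 0 ⇒ step 1: BCC ⇒ AD·AD·AD
    B ↦ AD
    C ↦ AD
    A ↦ D  (constrained at step 1)
    D ↦ CBC  (constrained at step 1)

A->D, B->AD, C->AD, D->CBC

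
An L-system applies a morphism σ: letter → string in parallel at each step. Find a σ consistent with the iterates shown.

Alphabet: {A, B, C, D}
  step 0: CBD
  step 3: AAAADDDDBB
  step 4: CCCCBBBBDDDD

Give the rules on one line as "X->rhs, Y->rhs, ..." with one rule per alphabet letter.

  step 3 ⇒ step 4: AAAADDDDBB ⇒ C·C·C·C·B·B·B·B·DD·DD
    A ↦ C
    B ↦ DD
    D ↦ B
    C ↦ AA  (constrained at step 0)

A->C, B->DD, C->AA, D->B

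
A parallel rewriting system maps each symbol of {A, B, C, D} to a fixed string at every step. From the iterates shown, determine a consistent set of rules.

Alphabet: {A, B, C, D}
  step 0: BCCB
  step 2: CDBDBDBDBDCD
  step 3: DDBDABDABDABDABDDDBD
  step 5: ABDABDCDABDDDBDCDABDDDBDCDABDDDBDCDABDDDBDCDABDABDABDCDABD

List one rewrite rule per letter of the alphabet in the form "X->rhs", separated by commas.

A->CD, B->A, C->DD, D->BD

  step 2 ⇒ step 3: CDBDBDBDBDCD ⇒ DD·BD·A·BD·A·BD·A·BD·A·BD·DD·BD
    B ↦ A
    C ↦ DD
    D ↦ BD
    A ↦ CD  (constrained at step 3)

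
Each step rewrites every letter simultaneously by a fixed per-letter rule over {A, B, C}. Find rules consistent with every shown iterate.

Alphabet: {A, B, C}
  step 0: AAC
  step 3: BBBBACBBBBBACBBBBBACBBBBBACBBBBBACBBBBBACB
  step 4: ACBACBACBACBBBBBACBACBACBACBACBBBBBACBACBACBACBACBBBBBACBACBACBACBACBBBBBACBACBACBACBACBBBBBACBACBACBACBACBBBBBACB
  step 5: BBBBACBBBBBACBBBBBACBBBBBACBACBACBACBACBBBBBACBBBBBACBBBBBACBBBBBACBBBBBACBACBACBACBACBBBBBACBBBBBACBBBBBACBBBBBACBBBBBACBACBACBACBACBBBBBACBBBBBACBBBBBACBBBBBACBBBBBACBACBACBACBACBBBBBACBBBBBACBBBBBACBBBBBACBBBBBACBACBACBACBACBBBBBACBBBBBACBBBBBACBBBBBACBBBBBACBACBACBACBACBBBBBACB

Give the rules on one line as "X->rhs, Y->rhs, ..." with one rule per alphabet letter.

  step 4 ⇒ step 5: ACBACBACBACBBBBBACBACBACBACBACBBBBBACBACBACBACBACBBBBBACBACBACBACBACBBBBBACBACBACBACBACBBBBBACBACBACBACBACBBBBBACB ⇒ BB·BB·ACB·BB·BB·ACB·BB·BB·ACB·BB·BB·ACB·ACB·ACB·ACB·ACB·BB·BB·ACB·BB·BB·ACB·BB·BB·ACB·BB·BB·ACB·BB·BB·ACB·ACB·ACB·ACB·ACB·BB·BB·ACB·BB·BB·ACB·BB·BB·ACB·BB·BB·ACB·BB·BB·ACB·ACB·ACB·ACB·ACB·BB·BB·ACB·BB·BB·ACB·BB·BB·ACB·BB·BB·ACB·BB·BB·ACB·ACB·ACB·ACB·ACB·BB·BB·ACB·BB·BB·ACB·BB·BB·ACB·BB·BB·ACB·BB·BB·ACB·ACB·ACB·ACB·ACB·BB·BB·ACB·BB·BB·ACB·BB·BB·ACB·BB·BB·ACB·BB·BB·ACB·ACB·ACB·ACB·ACB·BB·BB·ACB
    A ↦ BB
    B ↦ ACB
    C ↦ BB

A->BB, B->ACB, C->BB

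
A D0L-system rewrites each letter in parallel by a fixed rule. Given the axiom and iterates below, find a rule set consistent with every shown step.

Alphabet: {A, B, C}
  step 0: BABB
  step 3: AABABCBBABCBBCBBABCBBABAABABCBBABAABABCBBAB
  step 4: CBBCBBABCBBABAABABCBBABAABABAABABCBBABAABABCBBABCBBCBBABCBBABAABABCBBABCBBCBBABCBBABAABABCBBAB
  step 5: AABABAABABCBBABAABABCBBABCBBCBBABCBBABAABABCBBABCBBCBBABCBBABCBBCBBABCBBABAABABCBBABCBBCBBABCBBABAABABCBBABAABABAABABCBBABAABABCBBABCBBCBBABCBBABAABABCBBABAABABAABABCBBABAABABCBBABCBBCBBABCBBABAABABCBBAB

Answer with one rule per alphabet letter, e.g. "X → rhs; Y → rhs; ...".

  step 4 ⇒ step 5: CBBCBBABCBBABAABABCBBABAABABAABABCBBABAABABCBBABCBBCBBABCBBABAABABCBBABCBBCBBABCBBABAABABCBBAB ⇒ A·AB·AB·A·AB·AB·CBB·AB·A·AB·AB·CBB·AB·CBB·CBB·AB·CBB·AB·A·AB·AB·CBB·AB·CBB·CBB·AB·CBB·AB·CBB·CBB·AB·CBB·AB·A·AB·AB·CBB·AB·CBB·CBB·AB·CBB·AB·A·AB·AB·CBB·AB·A·AB·AB·A·AB·AB·CBB·AB·A·AB·AB·CBB·AB·CBB·CBB·AB·CBB·AB·A·AB·AB·CBB·AB·A·AB·AB·A·AB·AB·CBB·AB·A·AB·AB·CBB·AB·CBB·CBB·AB·CBB·AB·A·AB·AB·CBB·AB
    A ↦ CBB
    B ↦ AB
    C ↦ A

A->CBB, B->AB, C->A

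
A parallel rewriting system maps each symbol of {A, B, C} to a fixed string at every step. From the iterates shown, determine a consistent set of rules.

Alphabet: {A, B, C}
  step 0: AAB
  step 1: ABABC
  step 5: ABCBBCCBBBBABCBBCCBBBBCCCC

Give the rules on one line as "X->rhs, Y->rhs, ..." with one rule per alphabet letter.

  step 0 ⇒ step 1: AAB ⇒ AB·AB·C
    A ↦ AB
    B ↦ C
    C ↦ BB  (constrained at step 1)

A->AB, B->C, C->BB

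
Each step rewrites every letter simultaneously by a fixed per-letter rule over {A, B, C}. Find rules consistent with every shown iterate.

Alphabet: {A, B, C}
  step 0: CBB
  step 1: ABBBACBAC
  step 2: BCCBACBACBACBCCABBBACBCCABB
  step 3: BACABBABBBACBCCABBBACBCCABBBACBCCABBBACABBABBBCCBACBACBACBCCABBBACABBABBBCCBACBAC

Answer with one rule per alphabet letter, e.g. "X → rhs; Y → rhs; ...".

A->BCC, B->BAC, C->ABB

  step 2 ⇒ step 3: BCCBACBACBACBCCABBBACBCCABB ⇒ BAC·ABB·ABB·BAC·BCC·ABB·BAC·BCC·ABB·BAC·BCC·ABB·BAC·ABB·ABB·BCC·BAC·BAC·BAC·BCC·ABB·BAC·ABB·ABB·BCC·BAC·BAC
    A ↦ BCC
    B ↦ BAC
    C ↦ ABB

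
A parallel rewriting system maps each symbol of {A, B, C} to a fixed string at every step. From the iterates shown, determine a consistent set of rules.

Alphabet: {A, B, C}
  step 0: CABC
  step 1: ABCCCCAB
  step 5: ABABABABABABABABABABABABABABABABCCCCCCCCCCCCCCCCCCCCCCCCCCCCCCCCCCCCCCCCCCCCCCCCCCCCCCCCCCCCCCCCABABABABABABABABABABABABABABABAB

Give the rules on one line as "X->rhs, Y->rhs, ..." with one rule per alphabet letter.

  step 0 ⇒ step 1: CABC ⇒ AB·CC·CC·AB
    A ↦ CC
    B ↦ CC
    C ↦ AB

A->CC, B->CC, C->AB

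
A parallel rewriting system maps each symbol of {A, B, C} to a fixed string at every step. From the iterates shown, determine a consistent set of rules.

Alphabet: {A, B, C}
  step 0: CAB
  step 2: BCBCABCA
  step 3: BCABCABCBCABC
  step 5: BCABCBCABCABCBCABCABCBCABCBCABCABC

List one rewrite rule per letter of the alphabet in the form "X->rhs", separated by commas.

  step 2 ⇒ step 3: BCBCABCA ⇒ BC·A·BC·A·BC·BC·A·BC
    A ↦ BC
    B ↦ BC
    C ↦ A

A->BC, B->BC, C->A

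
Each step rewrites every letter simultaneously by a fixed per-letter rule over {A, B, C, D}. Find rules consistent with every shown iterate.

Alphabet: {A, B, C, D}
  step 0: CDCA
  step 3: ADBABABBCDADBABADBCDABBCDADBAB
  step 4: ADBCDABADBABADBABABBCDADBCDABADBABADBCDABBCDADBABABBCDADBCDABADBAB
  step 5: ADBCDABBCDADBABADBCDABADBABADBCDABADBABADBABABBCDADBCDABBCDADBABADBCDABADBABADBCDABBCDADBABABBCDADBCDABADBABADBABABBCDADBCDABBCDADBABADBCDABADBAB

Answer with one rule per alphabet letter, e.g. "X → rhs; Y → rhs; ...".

A->ADB, B->AB, C->B, D->CD

  step 4 ⇒ step 5: ADBCDABADBABADBABABBCDADBCDABADBABADBCDABBCDADBABABBCDADBCDABADBAB ⇒ ADB·CD·AB·B·CD·ADB·AB·ADB·CD·AB·ADB·AB·ADB·CD·AB·ADB·AB·ADB·AB·AB·B·CD·ADB·CD·AB·B·CD·ADB·AB·ADB·CD·AB·ADB·AB·ADB·CD·AB·B·CD·ADB·AB·AB·B·CD·ADB·CD·AB·ADB·AB·ADB·AB·AB·B·CD·ADB·CD·AB·B·CD·ADB·AB·ADB·CD·AB·ADB·AB
    A ↦ ADB
    B ↦ AB
    C ↦ B
    D ↦ CD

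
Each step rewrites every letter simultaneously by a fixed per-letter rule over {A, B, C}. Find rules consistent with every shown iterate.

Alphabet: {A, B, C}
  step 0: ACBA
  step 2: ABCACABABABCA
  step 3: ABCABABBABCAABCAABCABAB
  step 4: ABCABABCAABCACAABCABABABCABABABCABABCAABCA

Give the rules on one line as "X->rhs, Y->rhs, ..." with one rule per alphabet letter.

A->AB, B->CA, C->B

  step 3 ⇒ step 4: ABCABABBABCAABCAABCABAB ⇒ AB·CA·B·AB·CA·AB·CA·CA·AB·CA·B·AB·AB·CA·B·AB·AB·CA·B·AB·CA·AB·CA
    A ↦ AB
    B ↦ CA
    C ↦ B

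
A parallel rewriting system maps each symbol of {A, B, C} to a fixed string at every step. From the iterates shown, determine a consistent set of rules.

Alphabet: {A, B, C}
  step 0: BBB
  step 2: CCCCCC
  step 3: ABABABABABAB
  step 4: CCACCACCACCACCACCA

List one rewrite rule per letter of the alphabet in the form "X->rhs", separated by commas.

  step 3 ⇒ step 4: ABABABABABAB ⇒ CC·A·CC·A·CC·A·CC·A·CC·A·CC·A
    A ↦ CC
    B ↦ A
  step 2 ⇒ step 3: CCCCCC ⇒ AB·AB·AB·AB·AB·AB
    C ↦ AB

A->CC, B->A, C->AB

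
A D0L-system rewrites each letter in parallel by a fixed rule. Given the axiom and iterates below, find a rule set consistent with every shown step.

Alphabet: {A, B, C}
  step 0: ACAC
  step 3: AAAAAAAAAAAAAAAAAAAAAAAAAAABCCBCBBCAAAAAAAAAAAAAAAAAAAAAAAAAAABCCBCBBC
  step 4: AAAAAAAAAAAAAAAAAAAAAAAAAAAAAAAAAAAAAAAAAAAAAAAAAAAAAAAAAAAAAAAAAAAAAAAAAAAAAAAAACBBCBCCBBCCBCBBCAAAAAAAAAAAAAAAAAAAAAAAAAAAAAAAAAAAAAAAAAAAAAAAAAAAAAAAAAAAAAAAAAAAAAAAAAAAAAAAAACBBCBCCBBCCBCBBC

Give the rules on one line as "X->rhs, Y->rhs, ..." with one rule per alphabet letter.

A->AAA, B->CB, C->BC

  step 3 ⇒ step 4: AAAAAAAAAAAAAAAAAAAAAAAAAAABCCBCBBCAAAAAAAAAAAAAAAAAAAAAAAAAAABCCBCBBC ⇒ AAA·AAA·AAA·AAA·AAA·AAA·AAA·AAA·AAA·AAA·AAA·AAA·AAA·AAA·AAA·AAA·AAA·AAA·AAA·AAA·AAA·AAA·AAA·AAA·AAA·AAA·AAA·CB·BC·BC·CB·BC·CB·CB·BC·AAA·AAA·AAA·AAA·AAA·AAA·AAA·AAA·AAA·AAA·AAA·AAA·AAA·AAA·AAA·AAA·AAA·AAA·AAA·AAA·AAA·AAA·AAA·AAA·AAA·AAA·AAA·CB·BC·BC·CB·BC·CB·CB·BC
    A ↦ AAA
    B ↦ CB
    C ↦ BC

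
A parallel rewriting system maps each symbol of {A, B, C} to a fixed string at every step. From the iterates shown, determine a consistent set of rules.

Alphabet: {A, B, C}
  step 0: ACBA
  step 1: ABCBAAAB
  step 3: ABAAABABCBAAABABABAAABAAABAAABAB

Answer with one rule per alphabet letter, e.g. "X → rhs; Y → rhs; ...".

  step 0 ⇒ step 1: ACBA ⇒ AB·CB·AA·AB
    A ↦ AB
    B ↦ AA
    C ↦ CB

A->AB, B->AA, C->CB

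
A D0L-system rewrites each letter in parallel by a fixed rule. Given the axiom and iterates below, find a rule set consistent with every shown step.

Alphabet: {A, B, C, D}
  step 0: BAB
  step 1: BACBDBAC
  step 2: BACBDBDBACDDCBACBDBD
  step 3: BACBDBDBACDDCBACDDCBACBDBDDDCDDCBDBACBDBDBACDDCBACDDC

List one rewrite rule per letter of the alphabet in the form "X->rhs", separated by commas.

A->BD, B->BAC, C->BD, D->DDC

  step 2 ⇒ step 3: BACBDBDBACDDCBACBDBD ⇒ BAC·BD·BD·BAC·DDC·BAC·DDC·BAC·BD·BD·DDC·DDC·BD·BAC·BD·BD·BAC·DDC·BAC·DDC
    A ↦ BD
    B ↦ BAC
    C ↦ BD
    D ↦ DDC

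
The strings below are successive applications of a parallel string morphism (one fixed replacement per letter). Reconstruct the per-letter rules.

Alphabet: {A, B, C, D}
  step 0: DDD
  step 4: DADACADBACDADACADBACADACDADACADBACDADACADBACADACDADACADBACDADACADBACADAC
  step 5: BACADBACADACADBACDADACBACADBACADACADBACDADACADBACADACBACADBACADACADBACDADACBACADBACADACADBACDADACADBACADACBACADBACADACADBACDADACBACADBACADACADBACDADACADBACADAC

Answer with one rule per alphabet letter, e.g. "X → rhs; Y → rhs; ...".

A->AD, B->D, C->AC, D->BAC

  step 4 ⇒ step 5: DADACADBACDADACADBACADACDADACADBACDADACADBACADACDADACADBACDADACADBACADAC ⇒ BAC·AD·BAC·AD·AC·AD·BAC·D·AD·AC·BAC·AD·BAC·AD·AC·AD·BAC·D·AD·AC·AD·BAC·AD·AC·BAC·AD·BAC·AD·AC·AD·BAC·D·AD·AC·BAC·AD·BAC·AD·AC·AD·BAC·D·AD·AC·AD·BAC·AD·AC·BAC·AD·BAC·AD·AC·AD·BAC·D·AD·AC·BAC·AD·BAC·AD·AC·AD·BAC·D·AD·AC·AD·BAC·AD·AC
    A ↦ AD
    B ↦ D
    C ↦ AC
    D ↦ BAC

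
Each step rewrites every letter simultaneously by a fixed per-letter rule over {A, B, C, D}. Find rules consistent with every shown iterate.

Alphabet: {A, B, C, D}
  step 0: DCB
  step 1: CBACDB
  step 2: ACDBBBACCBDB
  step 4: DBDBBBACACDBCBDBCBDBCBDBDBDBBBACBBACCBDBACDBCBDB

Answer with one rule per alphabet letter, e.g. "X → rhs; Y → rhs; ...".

  step 1 ⇒ step 2: CBACDB ⇒ AC·DB·BB·AC·CB·DB
    A ↦ BB
    B ↦ DB
    C ↦ AC
    D ↦ CB

A->BB, B->DB, C->AC, D->CB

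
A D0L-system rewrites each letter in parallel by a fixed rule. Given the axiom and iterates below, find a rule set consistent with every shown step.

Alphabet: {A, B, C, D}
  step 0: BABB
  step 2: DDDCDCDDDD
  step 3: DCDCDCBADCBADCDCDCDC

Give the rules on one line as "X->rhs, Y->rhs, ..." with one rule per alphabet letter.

A->DD, B->A, C->BA, D->DC

  step 2 ⇒ step 3: DDDCDCDDDD ⇒ DC·DC·DC·BA·DC·BA·DC·DC·DC·DC
    C ↦ BA
    D ↦ DC
    A ↦ DD  (constrained at step 0)
    B ↦ A  (constrained at step 0)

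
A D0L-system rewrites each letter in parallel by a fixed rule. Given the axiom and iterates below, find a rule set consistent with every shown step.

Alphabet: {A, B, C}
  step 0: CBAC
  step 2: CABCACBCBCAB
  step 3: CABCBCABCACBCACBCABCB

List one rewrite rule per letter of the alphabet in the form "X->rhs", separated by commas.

  step 2 ⇒ step 3: CABCACBCBCAB ⇒ CA·B·CB·CA·B·CA·CB·CA·CB·CA·B·CB
    A ↦ B
    B ↦ CB
    C ↦ CA

A->B, B->CB, C->CA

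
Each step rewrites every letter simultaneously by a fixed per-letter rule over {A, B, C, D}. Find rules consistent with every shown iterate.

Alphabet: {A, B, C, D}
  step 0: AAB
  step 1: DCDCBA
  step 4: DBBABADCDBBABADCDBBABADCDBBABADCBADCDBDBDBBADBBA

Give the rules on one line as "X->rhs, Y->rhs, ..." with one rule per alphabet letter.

  step 0 ⇒ step 1: AAB ⇒ DC·DC·BA
    A ↦ DC
    B ↦ BA
    C ↦ DB  (constrained at step 1)
    D ↦ DB  (constrained at step 1)

A->DC, B->BA, C->DB, D->DB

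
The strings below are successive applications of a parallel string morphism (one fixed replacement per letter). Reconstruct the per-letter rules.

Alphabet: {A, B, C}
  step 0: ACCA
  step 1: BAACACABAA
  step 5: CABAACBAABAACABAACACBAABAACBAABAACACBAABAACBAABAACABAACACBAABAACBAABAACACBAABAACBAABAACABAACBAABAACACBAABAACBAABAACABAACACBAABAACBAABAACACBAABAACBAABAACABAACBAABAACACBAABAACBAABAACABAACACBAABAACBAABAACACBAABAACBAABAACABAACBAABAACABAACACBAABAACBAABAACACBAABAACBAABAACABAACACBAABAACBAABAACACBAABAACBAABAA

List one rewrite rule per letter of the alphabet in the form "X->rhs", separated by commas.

  step 0 ⇒ step 1: ACCA ⇒ BAA·CA·CA·BAA
    A ↦ BAA
    C ↦ CA
    B ↦ C  (constrained at step 1)

A->BAA, B->C, C->CA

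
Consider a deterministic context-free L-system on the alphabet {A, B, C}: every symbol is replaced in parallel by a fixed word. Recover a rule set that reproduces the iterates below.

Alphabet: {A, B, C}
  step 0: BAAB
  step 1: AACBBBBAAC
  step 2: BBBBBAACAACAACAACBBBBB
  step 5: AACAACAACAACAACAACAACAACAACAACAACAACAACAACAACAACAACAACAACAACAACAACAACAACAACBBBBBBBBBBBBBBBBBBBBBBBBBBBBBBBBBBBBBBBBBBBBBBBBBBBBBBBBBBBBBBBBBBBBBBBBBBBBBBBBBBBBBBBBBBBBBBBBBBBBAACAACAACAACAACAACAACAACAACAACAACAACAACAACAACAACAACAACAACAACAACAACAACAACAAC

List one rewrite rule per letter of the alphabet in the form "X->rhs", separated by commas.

A->BB, B->AAC, C->B

  step 1 ⇒ step 2: AACBBBBAAC ⇒ BB·BB·B·AAC·AAC·AAC·AAC·BB·BB·B
    A ↦ BB
    B ↦ AAC
    C ↦ B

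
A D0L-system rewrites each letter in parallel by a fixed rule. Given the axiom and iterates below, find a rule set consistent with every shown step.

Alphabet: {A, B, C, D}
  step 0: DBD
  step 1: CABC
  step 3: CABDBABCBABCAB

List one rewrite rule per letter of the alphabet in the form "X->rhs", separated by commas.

  step 0 ⇒ step 1: DBD ⇒ C·AB·C
    B ↦ AB
    D ↦ C
    A ↦ CB  (constrained at step 1)
    C ↦ DB  (constrained at step 1)

A->CB, B->AB, C->DB, D->C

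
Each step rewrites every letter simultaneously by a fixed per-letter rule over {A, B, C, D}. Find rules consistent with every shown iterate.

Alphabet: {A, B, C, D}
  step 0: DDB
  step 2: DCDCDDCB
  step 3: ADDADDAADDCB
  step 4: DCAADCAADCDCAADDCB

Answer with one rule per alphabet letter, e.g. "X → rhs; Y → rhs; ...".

A->DC, B->CB, C->DD, D->A

  step 3 ⇒ step 4: ADDADDAADDCB ⇒ DC·A·A·DC·A·A·DC·DC·A·A·DD·CB
    A ↦ DC
    B ↦ CB
    C ↦ DD
    D ↦ A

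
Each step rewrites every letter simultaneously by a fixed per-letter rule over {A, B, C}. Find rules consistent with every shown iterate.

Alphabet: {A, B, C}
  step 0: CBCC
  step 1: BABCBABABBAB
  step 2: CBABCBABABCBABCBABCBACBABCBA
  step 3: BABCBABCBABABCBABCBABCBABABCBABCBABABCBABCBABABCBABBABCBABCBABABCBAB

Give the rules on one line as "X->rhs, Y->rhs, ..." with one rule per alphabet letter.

A->B, B->CBA, C->BAB

  step 2 ⇒ step 3: CBABCBABABCBABCBABCBACBABCBA ⇒ BAB·CBA·B·CBA·BAB·CBA·B·CBA·B·CBA·BAB·CBA·B·CBA·BAB·CBA·B·CBA·BAB·CBA·B·BAB·CBA·B·CBA·BAB·CBA·B
    A ↦ B
    B ↦ CBA
    C ↦ BAB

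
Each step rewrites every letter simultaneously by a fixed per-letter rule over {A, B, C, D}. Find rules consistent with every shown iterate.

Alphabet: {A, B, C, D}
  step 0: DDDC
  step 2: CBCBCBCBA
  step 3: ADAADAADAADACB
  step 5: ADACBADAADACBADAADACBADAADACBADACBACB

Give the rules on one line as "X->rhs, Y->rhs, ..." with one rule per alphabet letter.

  step 2 ⇒ step 3: CBCBCBCBA ⇒ AD·A·AD·A·AD·A·AD·A·CB
    A ↦ CB
    B ↦ A
    C ↦ AD
    D ↦ A  (constrained at step 0)

A->CB, B->A, C->AD, D->A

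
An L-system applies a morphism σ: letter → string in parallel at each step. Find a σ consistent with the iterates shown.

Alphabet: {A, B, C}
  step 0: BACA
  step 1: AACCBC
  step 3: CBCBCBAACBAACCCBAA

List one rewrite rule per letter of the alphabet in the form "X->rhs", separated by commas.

  step 0 ⇒ step 1: BACA ⇒ AA·C·CB·C
    A ↦ C
    B ↦ AA
    C ↦ CB

A->C, B->AA, C->CB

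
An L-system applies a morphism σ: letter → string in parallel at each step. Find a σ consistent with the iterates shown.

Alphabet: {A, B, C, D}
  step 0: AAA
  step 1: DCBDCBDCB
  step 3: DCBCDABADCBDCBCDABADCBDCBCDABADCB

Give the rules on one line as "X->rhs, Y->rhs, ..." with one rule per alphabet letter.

  step 0 ⇒ step 1: AAA ⇒ DCB·DCB·DCB
    A ↦ DCB
    B ↦ BA  (constrained at step 1)
    C ↦ CD  (constrained at step 1)
    D ↦ A  (constrained at step 1)

A->DCB, B->BA, C->CD, D->A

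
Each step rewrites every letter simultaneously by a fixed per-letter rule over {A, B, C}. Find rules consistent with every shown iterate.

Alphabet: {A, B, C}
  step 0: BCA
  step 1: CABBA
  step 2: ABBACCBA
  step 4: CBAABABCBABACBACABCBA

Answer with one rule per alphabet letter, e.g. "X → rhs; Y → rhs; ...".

  step 1 ⇒ step 2: CABBA ⇒ AB·BA·C·C·BA
    A ↦ BA
    B ↦ C
    C ↦ AB

A->BA, B->C, C->AB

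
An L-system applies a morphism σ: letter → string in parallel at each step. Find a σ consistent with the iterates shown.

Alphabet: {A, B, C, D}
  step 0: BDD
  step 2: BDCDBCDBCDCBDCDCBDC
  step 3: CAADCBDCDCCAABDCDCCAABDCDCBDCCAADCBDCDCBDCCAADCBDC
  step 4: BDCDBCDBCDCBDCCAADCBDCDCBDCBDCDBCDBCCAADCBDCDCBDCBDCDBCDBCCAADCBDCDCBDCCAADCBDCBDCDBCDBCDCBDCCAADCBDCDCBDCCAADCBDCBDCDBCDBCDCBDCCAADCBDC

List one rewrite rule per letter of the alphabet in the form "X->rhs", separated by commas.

A->DBC, B->CAA, C->BDC, D->DC

  step 3 ⇒ step 4: CAADCBDCDCCAABDCDCCAABDCDCBDCCAADCBDCDCBDCCAADCBDC ⇒ BDC·DBC·DBC·DC·BDC·CAA·DC·BDC·DC·BDC·BDC·DBC·DBC·CAA·DC·BDC·DC·BDC·BDC·DBC·DBC·CAA·DC·BDC·DC·BDC·CAA·DC·BDC·BDC·DBC·DBC·DC·BDC·CAA·DC·BDC·DC·BDC·CAA·DC·BDC·BDC·DBC·DBC·DC·BDC·CAA·DC·BDC
    A ↦ DBC
    B ↦ CAA
    C ↦ BDC
    D ↦ DC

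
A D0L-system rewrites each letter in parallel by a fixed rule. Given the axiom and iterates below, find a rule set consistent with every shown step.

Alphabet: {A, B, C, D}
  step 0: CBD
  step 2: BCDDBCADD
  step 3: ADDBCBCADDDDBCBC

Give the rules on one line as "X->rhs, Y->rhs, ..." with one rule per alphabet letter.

  step 2 ⇒ step 3: BCDDBCADD ⇒ AD·D·BC·BC·AD·D·DD·BC·BC
    A ↦ DD
    B ↦ AD
    C ↦ D
    D ↦ BC

A->DD, B->AD, C->D, D->BC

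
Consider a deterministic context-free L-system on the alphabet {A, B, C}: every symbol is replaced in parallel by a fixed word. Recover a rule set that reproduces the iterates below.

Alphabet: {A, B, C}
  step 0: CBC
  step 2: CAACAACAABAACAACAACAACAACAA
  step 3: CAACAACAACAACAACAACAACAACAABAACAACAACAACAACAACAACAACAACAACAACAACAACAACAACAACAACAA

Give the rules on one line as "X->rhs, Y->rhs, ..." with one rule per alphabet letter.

A->CAA, B->BAA, C->CAA

  step 2 ⇒ step 3: CAACAACAABAACAACAACAACAACAA ⇒ CAA·CAA·CAA·CAA·CAA·CAA·CAA·CAA·CAA·BAA·CAA·CAA·CAA·CAA·CAA·CAA·CAA·CAA·CAA·CAA·CAA·CAA·CAA·CAA·CAA·CAA·CAA
    A ↦ CAA
    B ↦ BAA
    C ↦ CAA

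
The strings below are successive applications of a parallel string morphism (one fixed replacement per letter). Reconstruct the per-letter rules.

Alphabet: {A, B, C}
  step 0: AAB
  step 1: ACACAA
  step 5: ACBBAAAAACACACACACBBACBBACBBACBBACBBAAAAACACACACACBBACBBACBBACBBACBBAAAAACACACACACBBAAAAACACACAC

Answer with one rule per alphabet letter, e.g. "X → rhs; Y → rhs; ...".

  step 0 ⇒ step 1: AAB ⇒ AC·AC·AA
    A ↦ AC
    B ↦ AA
    C ↦ BB  (constrained at step 1)

A->AC, B->AA, C->BB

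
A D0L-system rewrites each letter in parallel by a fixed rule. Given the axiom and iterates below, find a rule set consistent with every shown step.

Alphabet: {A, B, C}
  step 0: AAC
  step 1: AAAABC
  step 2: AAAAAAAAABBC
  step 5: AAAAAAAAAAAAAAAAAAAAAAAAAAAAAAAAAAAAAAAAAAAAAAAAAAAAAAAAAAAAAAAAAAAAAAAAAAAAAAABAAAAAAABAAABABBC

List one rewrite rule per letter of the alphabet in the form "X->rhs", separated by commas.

  step 1 ⇒ step 2: AAAABC ⇒ AA·AA·AA·AA·AB·BC
    A ↦ AA
    B ↦ AB
    C ↦ BC

A->AA, B->AB, C->BC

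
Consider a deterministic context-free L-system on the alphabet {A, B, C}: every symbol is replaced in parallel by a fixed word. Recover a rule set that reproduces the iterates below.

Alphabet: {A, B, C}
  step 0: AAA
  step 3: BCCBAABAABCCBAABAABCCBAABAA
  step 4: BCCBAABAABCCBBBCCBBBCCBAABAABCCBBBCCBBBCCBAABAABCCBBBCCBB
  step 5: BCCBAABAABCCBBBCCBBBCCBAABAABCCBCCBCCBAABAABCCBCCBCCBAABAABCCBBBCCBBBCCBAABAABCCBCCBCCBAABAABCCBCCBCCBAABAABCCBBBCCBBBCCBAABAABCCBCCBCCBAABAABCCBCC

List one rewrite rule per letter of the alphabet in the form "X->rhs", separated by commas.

  step 4 ⇒ step 5: BCCBAABAABCCBBBCCBBBCCBAABAABCCBBBCCBBBCCBAABAABCCBBBCCBB ⇒ BCC·BAA·BAA·BCC·B·B·BCC·B·B·BCC·BAA·BAA·BCC·BCC·BCC·BAA·BAA·BCC·BCC·BCC·BAA·BAA·BCC·B·B·BCC·B·B·BCC·BAA·BAA·BCC·BCC·BCC·BAA·BAA·BCC·BCC·BCC·BAA·BAA·BCC·B·B·BCC·B·B·BCC·BAA·BAA·BCC·BCC·BCC·BAA·BAA·BCC·BCC
    A ↦ B
    B ↦ BCC
    C ↦ BAA

A->B, B->BCC, C->BAA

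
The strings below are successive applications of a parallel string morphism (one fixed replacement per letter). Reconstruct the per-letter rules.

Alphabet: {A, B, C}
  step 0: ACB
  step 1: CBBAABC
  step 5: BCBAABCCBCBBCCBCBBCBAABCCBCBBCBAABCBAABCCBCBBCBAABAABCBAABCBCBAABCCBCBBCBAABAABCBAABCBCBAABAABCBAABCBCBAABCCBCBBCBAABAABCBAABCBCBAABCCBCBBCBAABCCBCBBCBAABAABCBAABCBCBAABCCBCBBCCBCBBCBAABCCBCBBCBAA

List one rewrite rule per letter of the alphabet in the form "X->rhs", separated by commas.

A->CB, B->BC, C->BAA

  step 0 ⇒ step 1: ACB ⇒ CB·BAA·BC
    A ↦ CB
    B ↦ BC
    C ↦ BAA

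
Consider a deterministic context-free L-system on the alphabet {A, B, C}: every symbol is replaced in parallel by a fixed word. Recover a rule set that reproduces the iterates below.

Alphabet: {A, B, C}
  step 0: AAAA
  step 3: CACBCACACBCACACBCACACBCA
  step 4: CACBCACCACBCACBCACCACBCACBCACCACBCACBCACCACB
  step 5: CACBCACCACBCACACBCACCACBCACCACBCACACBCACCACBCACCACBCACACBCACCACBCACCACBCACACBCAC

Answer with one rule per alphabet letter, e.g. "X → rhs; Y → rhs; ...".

A->CB, B->C, C->CA

  step 4 ⇒ step 5: CACBCACCACBCACBCACCACBCACBCACCACBCACBCACCACB ⇒ CA·CB·CA·C·CA·CB·CA·CA·CB·CA·C·CA·CB·CA·C·CA·CB·CA·CA·CB·CA·C·CA·CB·CA·C·CA·CB·CA·CA·CB·CA·C·CA·CB·CA·C·CA·CB·CA·CA·CB·CA·C
    A ↦ CB
    B ↦ C
    C ↦ CA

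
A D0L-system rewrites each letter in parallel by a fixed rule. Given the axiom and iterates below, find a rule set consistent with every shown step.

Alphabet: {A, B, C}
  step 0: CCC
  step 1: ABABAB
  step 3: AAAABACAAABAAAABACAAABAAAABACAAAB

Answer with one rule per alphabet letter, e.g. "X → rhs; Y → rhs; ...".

A->AA, B->BAC, C->AB

  step 0 ⇒ step 1: CCC ⇒ AB·AB·AB
    C ↦ AB
    A ↦ AA  (constrained at step 1)
    B ↦ BAC  (constrained at step 1)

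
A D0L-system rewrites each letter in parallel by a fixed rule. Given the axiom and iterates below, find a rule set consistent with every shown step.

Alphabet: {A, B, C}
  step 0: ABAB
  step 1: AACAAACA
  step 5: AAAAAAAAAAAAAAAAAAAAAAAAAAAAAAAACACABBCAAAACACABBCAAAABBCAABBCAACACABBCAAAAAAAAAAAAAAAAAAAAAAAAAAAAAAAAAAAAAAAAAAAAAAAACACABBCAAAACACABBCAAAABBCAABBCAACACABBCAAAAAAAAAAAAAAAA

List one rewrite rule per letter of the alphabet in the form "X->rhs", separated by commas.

A->AA, B->CA, C->BBC

  step 0 ⇒ step 1: ABAB ⇒ AA·CA·AA·CA
    A ↦ AA
    B ↦ CA
    C ↦ BBC  (constrained at step 1)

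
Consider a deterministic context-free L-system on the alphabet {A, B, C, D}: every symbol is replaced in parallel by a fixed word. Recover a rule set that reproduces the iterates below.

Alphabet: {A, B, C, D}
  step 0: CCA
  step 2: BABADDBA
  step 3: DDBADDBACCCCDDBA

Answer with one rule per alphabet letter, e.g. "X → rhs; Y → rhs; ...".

  step 2 ⇒ step 3: BABADDBA ⇒ DD·BA·DD·BA·CC·CC·DD·BA
    A ↦ BA
    B ↦ DD
    D ↦ CC
    C ↦ A  (constrained at step 0)

A->BA, B->DD, C->A, D->CC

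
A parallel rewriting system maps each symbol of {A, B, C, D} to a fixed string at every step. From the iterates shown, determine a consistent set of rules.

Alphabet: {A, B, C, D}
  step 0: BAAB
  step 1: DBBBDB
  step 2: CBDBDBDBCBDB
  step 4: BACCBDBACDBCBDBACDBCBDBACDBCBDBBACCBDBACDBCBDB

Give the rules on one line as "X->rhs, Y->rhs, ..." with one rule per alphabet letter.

A->B, B->DB, C->AC, D->CB

  step 1 ⇒ step 2: DBBBDB ⇒ CB·DB·DB·DB·CB·DB
    B ↦ DB
    D ↦ CB
  step 0 ⇒ step 1: BAAB ⇒ DB·B·B·DB
    A ↦ B
    C ↦ AC  (constrained at step 2)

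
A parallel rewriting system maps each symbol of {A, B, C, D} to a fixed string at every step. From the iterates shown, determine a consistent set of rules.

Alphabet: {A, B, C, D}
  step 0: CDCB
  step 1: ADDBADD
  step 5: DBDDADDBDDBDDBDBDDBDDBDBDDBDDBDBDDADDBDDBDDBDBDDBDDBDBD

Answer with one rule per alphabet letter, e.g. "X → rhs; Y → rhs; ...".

  step 0 ⇒ step 1: CDCB ⇒ AD·DB·AD·D
    B ↦ D
    C ↦ AD
    D ↦ DB
    A ↦ BC  (constrained at step 1)

A->BC, B->D, C->AD, D->DB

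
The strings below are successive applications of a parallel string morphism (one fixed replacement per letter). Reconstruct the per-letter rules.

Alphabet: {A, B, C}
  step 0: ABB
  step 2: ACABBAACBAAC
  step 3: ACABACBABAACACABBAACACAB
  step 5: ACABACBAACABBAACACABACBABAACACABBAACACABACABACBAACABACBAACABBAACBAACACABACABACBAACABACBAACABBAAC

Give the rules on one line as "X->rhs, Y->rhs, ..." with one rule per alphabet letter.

  step 2 ⇒ step 3: ACABBAACBAAC ⇒ AC·AB·AC·BA·BA·AC·AC·AB·BA·AC·AC·AB
    A ↦ AC
    B ↦ BA
    C ↦ AB

A->AC, B->BA, C->AB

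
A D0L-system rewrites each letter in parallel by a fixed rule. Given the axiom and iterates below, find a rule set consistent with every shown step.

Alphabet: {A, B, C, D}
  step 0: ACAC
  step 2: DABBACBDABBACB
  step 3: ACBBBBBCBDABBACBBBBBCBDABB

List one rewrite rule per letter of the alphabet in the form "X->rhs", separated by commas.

  step 2 ⇒ step 3: DABBACBDABBACB ⇒ A·CB·BB·BB·CB·DA·BB·A·CB·BB·BB·CB·DA·BB
    A ↦ CB
    B ↦ BB
    C ↦ DA
    D ↦ A

A->CB, B->BB, C->DA, D->A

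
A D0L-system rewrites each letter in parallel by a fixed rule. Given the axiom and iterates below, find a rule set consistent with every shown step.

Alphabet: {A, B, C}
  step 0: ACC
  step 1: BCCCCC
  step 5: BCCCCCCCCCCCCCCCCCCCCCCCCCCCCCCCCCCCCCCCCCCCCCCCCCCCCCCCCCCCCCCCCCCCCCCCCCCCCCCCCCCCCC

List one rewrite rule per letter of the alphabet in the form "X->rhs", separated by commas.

A->BC, B->A, C->CC

  step 0 ⇒ step 1: ACC ⇒ BC·CC·CC
    A ↦ BC
    C ↦ CC
    B ↦ A  (constrained at step 1)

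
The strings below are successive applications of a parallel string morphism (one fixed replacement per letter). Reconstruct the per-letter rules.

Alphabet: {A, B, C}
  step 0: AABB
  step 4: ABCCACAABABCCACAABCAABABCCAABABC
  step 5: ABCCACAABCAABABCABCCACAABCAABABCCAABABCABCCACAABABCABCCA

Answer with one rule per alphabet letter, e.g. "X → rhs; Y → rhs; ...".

  step 4 ⇒ step 5: ABCCACAABABCCACAABCAABABCCAABABC ⇒ AB·C·CA·CA·AB·CA·AB·AB·C·AB·C·CA·CA·AB·CA·AB·AB·C·CA·AB·AB·C·AB·C·CA·CA·AB·AB·C·AB·C·CA
    A ↦ AB
    B ↦ C
    C ↦ CA

A->AB, B->C, C->CA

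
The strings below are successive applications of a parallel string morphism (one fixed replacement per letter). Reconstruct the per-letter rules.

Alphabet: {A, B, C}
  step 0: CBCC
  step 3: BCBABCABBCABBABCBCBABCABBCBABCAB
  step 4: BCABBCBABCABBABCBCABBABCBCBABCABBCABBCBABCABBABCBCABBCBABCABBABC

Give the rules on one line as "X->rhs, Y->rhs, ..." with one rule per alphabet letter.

A->BA, B->BC, C->AB

  step 3 ⇒ step 4: BCBABCABBCABBABCBCBABCABBCBABCAB ⇒ BC·AB·BC·BA·BC·AB·BA·BC·BC·AB·BA·BC·BC·BA·BC·AB·BC·AB·BC·BA·BC·AB·BA·BC·BC·AB·BC·BA·BC·AB·BA·BC
    A ↦ BA
    B ↦ BC
    C ↦ AB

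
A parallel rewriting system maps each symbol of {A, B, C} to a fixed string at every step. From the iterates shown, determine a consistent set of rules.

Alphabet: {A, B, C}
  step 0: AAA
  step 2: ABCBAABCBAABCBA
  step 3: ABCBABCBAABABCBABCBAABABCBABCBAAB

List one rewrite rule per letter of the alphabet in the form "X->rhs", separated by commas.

  step 2 ⇒ step 3: ABCBAABCBAABCBA ⇒ AB·CBA·B·CBA·AB·AB·CBA·B·CBA·AB·AB·CBA·B·CBA·AB
    A ↦ AB
    B ↦ CBA
    C ↦ B

A->AB, B->CBA, C->B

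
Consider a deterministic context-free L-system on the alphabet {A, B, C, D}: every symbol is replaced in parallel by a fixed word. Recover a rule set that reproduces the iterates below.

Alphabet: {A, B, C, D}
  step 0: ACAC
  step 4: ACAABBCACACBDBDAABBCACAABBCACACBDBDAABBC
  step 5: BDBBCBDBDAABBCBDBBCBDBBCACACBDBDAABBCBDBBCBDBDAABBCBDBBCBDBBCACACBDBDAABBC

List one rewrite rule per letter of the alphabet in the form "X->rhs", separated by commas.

  step 4 ⇒ step 5: ACAABBCACACBDBDAABBCACAABBCACACBDBDAABBC ⇒ BD·BBC·BD·BD·A·A·BBC·BD·BBC·BD·BBC·A·C·A·C·BD·BD·A·A·BBC·BD·BBC·BD·BD·A·A·BBC·BD·BBC·BD·BBC·A·C·A·C·BD·BD·A·A·BBC
    A ↦ BD
    B ↦ A
    C ↦ BBC
    D ↦ C

A->BD, B->A, C->BBC, D->C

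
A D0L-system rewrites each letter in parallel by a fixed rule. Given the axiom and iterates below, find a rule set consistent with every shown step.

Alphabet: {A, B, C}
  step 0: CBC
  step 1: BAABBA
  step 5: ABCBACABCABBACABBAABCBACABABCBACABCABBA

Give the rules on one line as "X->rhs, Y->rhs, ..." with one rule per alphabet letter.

  step 0 ⇒ step 1: CBC ⇒ BA·AB·BA
    B ↦ AB
    C ↦ BA
    A ↦ C  (constrained at step 1)

A->C, B->AB, C->BA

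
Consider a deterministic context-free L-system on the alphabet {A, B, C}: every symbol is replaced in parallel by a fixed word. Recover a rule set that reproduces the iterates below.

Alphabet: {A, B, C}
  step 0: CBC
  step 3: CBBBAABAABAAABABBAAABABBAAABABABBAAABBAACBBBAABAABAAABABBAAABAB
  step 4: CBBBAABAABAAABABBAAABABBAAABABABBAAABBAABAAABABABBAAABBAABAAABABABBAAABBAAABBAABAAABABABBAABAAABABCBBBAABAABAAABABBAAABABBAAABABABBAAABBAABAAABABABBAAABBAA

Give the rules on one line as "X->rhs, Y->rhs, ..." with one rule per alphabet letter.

  step 3 ⇒ step 4: CBBBAABAABAAABABBAAABABBAAABABABBAAABBAACBBBAABAABAAABABBAAABAB ⇒ CBB·BAA·BAA·BAA·AB·AB·BAA·AB·AB·BAA·AB·AB·AB·BAA·AB·BAA·BAA·AB·AB·AB·BAA·AB·BAA·BAA·AB·AB·AB·BAA·AB·BAA·AB·BAA·BAA·AB·AB·AB·BAA·BAA·AB·AB·CBB·BAA·BAA·BAA·AB·AB·BAA·AB·AB·BAA·AB·AB·AB·BAA·AB·BAA·BAA·AB·AB·AB·BAA·AB·BAA
    A ↦ AB
    B ↦ BAA
    C ↦ CBB

A->AB, B->BAA, C->CBB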